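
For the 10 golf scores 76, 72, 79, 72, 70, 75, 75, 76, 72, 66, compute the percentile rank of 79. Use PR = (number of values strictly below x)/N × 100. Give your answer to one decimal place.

N = 10.
Strictly below 79: 9. Equal to 79: 1.
PR = 9/10 × 100 = 90.0

90.0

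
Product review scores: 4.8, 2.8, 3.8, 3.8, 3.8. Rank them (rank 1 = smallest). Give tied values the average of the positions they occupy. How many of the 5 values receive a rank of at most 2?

Sorted (ascending): 2.8, 3.8, 3.8, 3.8, 4.8
The 3 values of 3.8 occupy positions 2–4 → average rank 3.
Ranks ≤ 2: {1} → 1 value.

1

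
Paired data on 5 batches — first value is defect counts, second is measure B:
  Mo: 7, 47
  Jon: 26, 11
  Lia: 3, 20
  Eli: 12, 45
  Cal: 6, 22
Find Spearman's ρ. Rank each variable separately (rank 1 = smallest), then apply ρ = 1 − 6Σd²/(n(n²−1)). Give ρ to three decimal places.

-0.100

Ranks of variable 1: 3, 5, 1, 4, 2
Ranks of variable 2: 5, 1, 2, 4, 3
d = r₁ − r₂: -2, 4, -1, 0, -1
d²: 4, 16, 1, 0, 1; Σd² = 22
ρ = 1 − 6·22/(5·24) = 1 − 132/120 = -0.100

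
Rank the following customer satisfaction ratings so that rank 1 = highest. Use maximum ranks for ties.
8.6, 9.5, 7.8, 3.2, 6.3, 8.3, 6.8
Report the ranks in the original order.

2, 1, 4, 7, 6, 3, 5

Sorted (descending): 9.5, 8.6, 8.3, 7.8, 6.8, 6.3, 3.2
No ties — each value takes its position as its rank.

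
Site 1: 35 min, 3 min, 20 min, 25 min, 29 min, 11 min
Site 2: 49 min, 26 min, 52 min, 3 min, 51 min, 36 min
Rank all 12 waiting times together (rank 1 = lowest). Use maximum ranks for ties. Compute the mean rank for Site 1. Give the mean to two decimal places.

Sorted (ascending): 3, 3, 11, 20, 25, 26, 29, 35, 36, 49, 51, 52
The 2 values of 3 occupy positions 1–2 → each gets rank 2.
Site 1 values → pooled ranks: 35→8, 3→2, 20→4, 25→5, 29→7, 11→3
Mean rank = (8 + 2 + 4 + 5 + 7 + 3) / 6 = 4.83

4.83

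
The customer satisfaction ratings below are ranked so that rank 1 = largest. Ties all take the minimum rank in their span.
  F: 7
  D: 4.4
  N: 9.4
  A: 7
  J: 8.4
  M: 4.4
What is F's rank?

3

Sorted (descending): 9.4, 8.4, 7, 7, 4.4, 4.4
The 2 values of 7 occupy positions 3–4 → each gets rank 3.
The 2 values of 4.4 occupy positions 5–6 → each gets rank 5.
F has value 7 → rank 3.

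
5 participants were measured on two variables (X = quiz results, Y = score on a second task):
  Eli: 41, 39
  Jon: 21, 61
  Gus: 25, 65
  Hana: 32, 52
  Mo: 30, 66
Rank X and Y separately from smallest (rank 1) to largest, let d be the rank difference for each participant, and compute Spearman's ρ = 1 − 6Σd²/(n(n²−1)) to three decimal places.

Ranks of variable 1: 5, 1, 2, 4, 3
Ranks of variable 2: 1, 3, 4, 2, 5
d = r₁ − r₂: 4, -2, -2, 2, -2
d²: 16, 4, 4, 4, 4; Σd² = 32
ρ = 1 − 6·32/(5·24) = 1 − 192/120 = -0.600

-0.600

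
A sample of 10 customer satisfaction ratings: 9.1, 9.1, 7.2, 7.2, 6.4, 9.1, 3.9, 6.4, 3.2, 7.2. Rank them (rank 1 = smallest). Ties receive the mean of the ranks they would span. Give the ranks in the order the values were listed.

Sorted (ascending): 3.2, 3.9, 6.4, 6.4, 7.2, 7.2, 7.2, 9.1, 9.1, 9.1
The 2 values of 6.4 occupy positions 3–4 → average rank (3+4)/2 = 3.5.
The 3 values of 7.2 occupy positions 5–7 → average rank 6.
The 3 values of 9.1 occupy positions 8–10 → average rank 9.

9, 9, 6, 6, 3.5, 9, 2, 3.5, 1, 6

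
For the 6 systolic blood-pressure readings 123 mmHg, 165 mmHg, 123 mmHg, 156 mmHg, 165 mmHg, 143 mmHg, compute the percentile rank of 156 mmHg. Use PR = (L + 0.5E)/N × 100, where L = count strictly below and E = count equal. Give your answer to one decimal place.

58.3

N = 6.
Strictly below 156: 3. Equal to 156: 1.
PR = (3 + 0.5·1)/6 × 100 = 58.3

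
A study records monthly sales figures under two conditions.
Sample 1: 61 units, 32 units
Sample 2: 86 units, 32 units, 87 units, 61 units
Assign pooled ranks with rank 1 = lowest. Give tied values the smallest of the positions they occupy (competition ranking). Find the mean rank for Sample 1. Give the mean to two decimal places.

Sorted (ascending): 32, 32, 61, 61, 86, 87
The 2 values of 32 occupy positions 1–2 → each gets rank 1.
The 2 values of 61 occupy positions 3–4 → each gets rank 3.
Sample 1 values → pooled ranks: 61→3, 32→1
Mean rank = (3 + 1) / 2 = 2.00

2.00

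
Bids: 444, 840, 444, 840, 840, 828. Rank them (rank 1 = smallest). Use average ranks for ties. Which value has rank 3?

Sorted (ascending): 444, 444, 828, 840, 840, 840
The 2 values of 444 occupy positions 1–2 → average rank (1+2)/2 = 1.5.
The 3 values of 840 occupy positions 4–6 → average rank 5.
Rank 3 → value 828.

828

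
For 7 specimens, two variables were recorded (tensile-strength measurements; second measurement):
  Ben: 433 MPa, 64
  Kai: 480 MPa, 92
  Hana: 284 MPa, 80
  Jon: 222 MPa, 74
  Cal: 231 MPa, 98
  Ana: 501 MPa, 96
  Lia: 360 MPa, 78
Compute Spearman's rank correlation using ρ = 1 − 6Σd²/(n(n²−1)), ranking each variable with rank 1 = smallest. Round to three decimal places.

0.179

Ranks of variable 1: 5, 6, 3, 1, 2, 7, 4
Ranks of variable 2: 1, 5, 4, 2, 7, 6, 3
d = r₁ − r₂: 4, 1, -1, -1, -5, 1, 1
d²: 16, 1, 1, 1, 25, 1, 1; Σd² = 46
ρ = 1 − 6·46/(7·48) = 1 − 276/336 = 0.179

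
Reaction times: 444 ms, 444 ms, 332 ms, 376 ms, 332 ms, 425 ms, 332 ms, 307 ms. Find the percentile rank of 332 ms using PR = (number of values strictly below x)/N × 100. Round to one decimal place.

12.5

N = 8.
Strictly below 332: 1. Equal to 332: 3.
PR = 1/8 × 100 = 12.5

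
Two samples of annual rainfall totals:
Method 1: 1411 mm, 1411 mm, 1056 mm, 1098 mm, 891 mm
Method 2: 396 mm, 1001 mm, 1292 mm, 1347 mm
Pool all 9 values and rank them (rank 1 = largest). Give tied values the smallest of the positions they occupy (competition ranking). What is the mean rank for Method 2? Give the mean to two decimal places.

5.75

Sorted (descending): 1411, 1411, 1347, 1292, 1098, 1056, 1001, 891, 396
The 2 values of 1411 occupy positions 1–2 → each gets rank 1.
Method 2 values → pooled ranks: 396→9, 1001→7, 1292→4, 1347→3
Mean rank = (9 + 7 + 4 + 3) / 4 = 5.75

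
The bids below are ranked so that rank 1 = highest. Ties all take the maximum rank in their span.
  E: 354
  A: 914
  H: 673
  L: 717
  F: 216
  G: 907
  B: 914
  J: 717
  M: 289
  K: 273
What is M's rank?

Sorted (descending): 914, 914, 907, 717, 717, 673, 354, 289, 273, 216
The 2 values of 914 occupy positions 1–2 → each gets rank 2.
The 2 values of 717 occupy positions 4–5 → each gets rank 5.
M has value 289 → rank 8.

8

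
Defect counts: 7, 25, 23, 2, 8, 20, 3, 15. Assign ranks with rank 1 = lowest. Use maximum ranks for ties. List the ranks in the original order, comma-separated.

Sorted (ascending): 2, 3, 7, 8, 15, 20, 23, 25
No ties — each value takes its position as its rank.

3, 8, 7, 1, 4, 6, 2, 5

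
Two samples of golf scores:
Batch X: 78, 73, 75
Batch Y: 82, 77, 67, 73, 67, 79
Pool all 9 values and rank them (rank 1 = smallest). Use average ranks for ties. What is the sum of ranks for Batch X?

Sorted (ascending): 67, 67, 73, 73, 75, 77, 78, 79, 82
The 2 values of 67 occupy positions 1–2 → average rank (1+2)/2 = 1.5.
The 2 values of 73 occupy positions 3–4 → average rank (3+4)/2 = 3.5.
Batch X values → pooled ranks: 78→7, 73→3.5, 75→5
Rank sum = 7 + 3.5 + 5 = 15.5

15.5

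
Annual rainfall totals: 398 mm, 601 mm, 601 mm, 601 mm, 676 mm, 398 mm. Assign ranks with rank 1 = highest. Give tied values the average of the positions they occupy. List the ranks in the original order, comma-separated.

Sorted (descending): 676, 601, 601, 601, 398, 398
The 3 values of 601 occupy positions 2–4 → average rank 3.
The 2 values of 398 occupy positions 5–6 → average rank (5+6)/2 = 5.5.

5.5, 3, 3, 3, 1, 5.5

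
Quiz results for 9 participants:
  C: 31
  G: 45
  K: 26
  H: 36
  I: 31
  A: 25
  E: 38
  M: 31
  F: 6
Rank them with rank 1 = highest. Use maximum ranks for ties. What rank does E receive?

2

Sorted (descending): 45, 38, 36, 31, 31, 31, 26, 25, 6
The 3 values of 31 occupy positions 4–6 → each gets rank 6.
E has value 38 → rank 2.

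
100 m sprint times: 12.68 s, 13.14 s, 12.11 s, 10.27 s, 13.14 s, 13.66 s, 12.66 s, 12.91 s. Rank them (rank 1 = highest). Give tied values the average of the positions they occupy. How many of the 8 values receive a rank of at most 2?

1

Sorted (descending): 13.66, 13.14, 13.14, 12.91, 12.68, 12.66, 12.11, 10.27
The 2 values of 13.14 occupy positions 2–3 → average rank (2+3)/2 = 2.5.
Ranks ≤ 2: {1} → 1 value.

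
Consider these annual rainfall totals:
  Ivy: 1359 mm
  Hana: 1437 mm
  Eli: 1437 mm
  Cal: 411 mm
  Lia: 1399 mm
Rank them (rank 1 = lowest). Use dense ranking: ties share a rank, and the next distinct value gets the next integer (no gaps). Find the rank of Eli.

Sorted (ascending): 411, 1359, 1399, 1437, 1437
The 2 values of 1437 share dense rank 4.
Remaining distinct values take the next consecutive integers.
Eli has value 1437 mm → rank 4.

4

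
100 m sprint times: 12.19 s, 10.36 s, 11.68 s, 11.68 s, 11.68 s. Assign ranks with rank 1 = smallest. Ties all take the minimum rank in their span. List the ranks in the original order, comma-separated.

Sorted (ascending): 10.36, 11.68, 11.68, 11.68, 12.19
The 3 values of 11.68 occupy positions 2–4 → each gets rank 2.

5, 1, 2, 2, 2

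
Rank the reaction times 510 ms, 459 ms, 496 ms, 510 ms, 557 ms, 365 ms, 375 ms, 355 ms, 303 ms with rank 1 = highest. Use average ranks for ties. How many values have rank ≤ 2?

1

Sorted (descending): 557, 510, 510, 496, 459, 375, 365, 355, 303
The 2 values of 510 occupy positions 2–3 → average rank (2+3)/2 = 2.5.
Ranks ≤ 2: {1} → 1 value.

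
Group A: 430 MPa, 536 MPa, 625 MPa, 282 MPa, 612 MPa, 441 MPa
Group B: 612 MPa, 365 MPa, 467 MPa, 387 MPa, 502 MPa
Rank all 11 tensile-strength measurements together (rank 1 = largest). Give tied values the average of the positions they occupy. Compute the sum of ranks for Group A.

Sorted (descending): 625, 612, 612, 536, 502, 467, 441, 430, 387, 365, 282
The 2 values of 612 occupy positions 2–3 → average rank (2+3)/2 = 2.5.
Group A values → pooled ranks: 430→8, 536→4, 625→1, 282→11, 612→2.5, 441→7
Rank sum = 8 + 4 + 1 + 11 + 2.5 + 7 = 33.5

33.5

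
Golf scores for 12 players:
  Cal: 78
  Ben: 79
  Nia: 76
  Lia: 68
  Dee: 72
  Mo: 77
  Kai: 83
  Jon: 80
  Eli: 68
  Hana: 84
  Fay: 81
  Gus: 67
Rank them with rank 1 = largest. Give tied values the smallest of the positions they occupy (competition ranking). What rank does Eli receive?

10

Sorted (descending): 84, 83, 81, 80, 79, 78, 77, 76, 72, 68, 68, 67
The 2 values of 68 occupy positions 10–11 → each gets rank 10.
Eli has value 68 → rank 10.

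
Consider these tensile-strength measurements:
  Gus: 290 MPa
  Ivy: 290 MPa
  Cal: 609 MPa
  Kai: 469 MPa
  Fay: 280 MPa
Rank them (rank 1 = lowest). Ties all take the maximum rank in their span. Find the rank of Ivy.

3

Sorted (ascending): 280, 290, 290, 469, 609
The 2 values of 290 occupy positions 2–3 → each gets rank 3.
Ivy has value 290 MPa → rank 3.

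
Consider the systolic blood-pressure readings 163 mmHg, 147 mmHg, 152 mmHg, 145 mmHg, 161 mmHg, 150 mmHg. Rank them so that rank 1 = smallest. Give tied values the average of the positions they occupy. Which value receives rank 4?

152

Sorted (ascending): 145, 147, 150, 152, 161, 163
No ties — each value takes its position as its rank.
Rank 4 → value 152.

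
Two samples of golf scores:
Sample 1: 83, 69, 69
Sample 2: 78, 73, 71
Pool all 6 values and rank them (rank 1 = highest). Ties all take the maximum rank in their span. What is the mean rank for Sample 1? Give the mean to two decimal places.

4.33

Sorted (descending): 83, 78, 73, 71, 69, 69
The 2 values of 69 occupy positions 5–6 → each gets rank 6.
Sample 1 values → pooled ranks: 83→1, 69→6, 69→6
Mean rank = (1 + 6 + 6) / 3 = 4.33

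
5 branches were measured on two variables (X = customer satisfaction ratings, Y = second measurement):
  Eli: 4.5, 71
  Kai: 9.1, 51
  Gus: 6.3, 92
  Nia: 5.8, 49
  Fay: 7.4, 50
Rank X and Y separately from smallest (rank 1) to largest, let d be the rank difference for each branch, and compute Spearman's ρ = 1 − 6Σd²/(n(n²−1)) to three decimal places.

-0.100

Ranks of variable 1: 1, 5, 3, 2, 4
Ranks of variable 2: 4, 3, 5, 1, 2
d = r₁ − r₂: -3, 2, -2, 1, 2
d²: 9, 4, 4, 1, 4; Σd² = 22
ρ = 1 − 6·22/(5·24) = 1 − 132/120 = -0.100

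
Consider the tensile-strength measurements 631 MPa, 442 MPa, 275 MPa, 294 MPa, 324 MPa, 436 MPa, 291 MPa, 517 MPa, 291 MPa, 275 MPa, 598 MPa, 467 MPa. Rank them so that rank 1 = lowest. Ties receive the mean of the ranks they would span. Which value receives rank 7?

Sorted (ascending): 275, 275, 291, 291, 294, 324, 436, 442, 467, 517, 598, 631
The 2 values of 275 occupy positions 1–2 → average rank (1+2)/2 = 1.5.
The 2 values of 291 occupy positions 3–4 → average rank (3+4)/2 = 3.5.
Rank 7 → value 436.

436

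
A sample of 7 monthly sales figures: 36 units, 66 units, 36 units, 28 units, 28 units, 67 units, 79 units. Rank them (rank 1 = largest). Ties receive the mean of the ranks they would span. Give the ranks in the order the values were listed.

Sorted (descending): 79, 67, 66, 36, 36, 28, 28
The 2 values of 36 occupy positions 4–5 → average rank (4+5)/2 = 4.5.
The 2 values of 28 occupy positions 6–7 → average rank (6+7)/2 = 6.5.

4.5, 3, 4.5, 6.5, 6.5, 2, 1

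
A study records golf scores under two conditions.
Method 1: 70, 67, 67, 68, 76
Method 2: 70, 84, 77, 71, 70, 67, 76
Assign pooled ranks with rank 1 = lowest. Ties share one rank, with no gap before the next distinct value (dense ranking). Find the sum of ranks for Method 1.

Sorted (ascending): 67, 67, 67, 68, 70, 70, 70, 71, 76, 76, 77, 84
The 3 values of 67 share dense rank 1.
The 3 values of 70 share dense rank 3.
The 2 values of 76 share dense rank 5.
Remaining distinct values take the next consecutive integers.
Method 1 values → pooled ranks: 70→3, 67→1, 67→1, 68→2, 76→5
Rank sum = 3 + 1 + 1 + 2 + 5 = 12

12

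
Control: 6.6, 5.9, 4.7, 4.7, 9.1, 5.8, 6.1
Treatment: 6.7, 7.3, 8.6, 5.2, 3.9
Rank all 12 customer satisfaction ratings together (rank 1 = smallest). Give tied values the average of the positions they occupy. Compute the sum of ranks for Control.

Sorted (ascending): 3.9, 4.7, 4.7, 5.2, 5.8, 5.9, 6.1, 6.6, 6.7, 7.3, 8.6, 9.1
The 2 values of 4.7 occupy positions 2–3 → average rank (2+3)/2 = 2.5.
Control values → pooled ranks: 6.6→8, 5.9→6, 4.7→2.5, 4.7→2.5, 9.1→12, 5.8→5, 6.1→7
Rank sum = 8 + 6 + 2.5 + 2.5 + 12 + 5 + 7 = 43

43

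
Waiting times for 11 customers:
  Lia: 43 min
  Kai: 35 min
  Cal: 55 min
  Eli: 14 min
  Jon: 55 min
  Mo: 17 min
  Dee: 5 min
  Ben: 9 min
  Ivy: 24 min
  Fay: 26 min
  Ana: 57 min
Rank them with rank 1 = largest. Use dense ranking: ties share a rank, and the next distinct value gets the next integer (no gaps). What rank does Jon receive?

2

Sorted (descending): 57, 55, 55, 43, 35, 26, 24, 17, 14, 9, 5
The 2 values of 55 share dense rank 2.
Remaining distinct values take the next consecutive integers.
Jon has value 55 min → rank 2.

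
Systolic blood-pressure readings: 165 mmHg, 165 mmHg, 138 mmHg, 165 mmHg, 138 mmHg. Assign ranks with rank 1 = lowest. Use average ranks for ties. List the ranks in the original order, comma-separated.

4, 4, 1.5, 4, 1.5

Sorted (ascending): 138, 138, 165, 165, 165
The 2 values of 138 occupy positions 1–2 → average rank (1+2)/2 = 1.5.
The 3 values of 165 occupy positions 3–5 → average rank 4.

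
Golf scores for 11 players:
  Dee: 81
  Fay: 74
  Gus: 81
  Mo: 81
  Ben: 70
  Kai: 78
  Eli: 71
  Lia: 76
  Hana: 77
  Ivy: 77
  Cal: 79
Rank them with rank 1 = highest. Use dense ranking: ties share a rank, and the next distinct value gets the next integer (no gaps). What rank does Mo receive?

Sorted (descending): 81, 81, 81, 79, 78, 77, 77, 76, 74, 71, 70
The 3 values of 81 share dense rank 1.
The 2 values of 77 share dense rank 4.
Remaining distinct values take the next consecutive integers.
Mo has value 81 → rank 1.

1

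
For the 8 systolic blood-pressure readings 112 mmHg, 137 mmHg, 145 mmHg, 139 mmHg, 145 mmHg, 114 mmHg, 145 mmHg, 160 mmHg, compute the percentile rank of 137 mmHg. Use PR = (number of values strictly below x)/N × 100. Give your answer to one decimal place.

N = 8.
Strictly below 137: 2. Equal to 137: 1.
PR = 2/8 × 100 = 25.0

25.0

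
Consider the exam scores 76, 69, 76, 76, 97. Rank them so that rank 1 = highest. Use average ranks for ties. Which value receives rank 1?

97

Sorted (descending): 97, 76, 76, 76, 69
The 3 values of 76 occupy positions 2–4 → average rank 3.
Rank 1 → value 97.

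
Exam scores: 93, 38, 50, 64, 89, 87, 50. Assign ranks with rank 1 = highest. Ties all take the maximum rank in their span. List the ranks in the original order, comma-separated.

1, 7, 6, 4, 2, 3, 6

Sorted (descending): 93, 89, 87, 64, 50, 50, 38
The 2 values of 50 occupy positions 5–6 → each gets rank 6.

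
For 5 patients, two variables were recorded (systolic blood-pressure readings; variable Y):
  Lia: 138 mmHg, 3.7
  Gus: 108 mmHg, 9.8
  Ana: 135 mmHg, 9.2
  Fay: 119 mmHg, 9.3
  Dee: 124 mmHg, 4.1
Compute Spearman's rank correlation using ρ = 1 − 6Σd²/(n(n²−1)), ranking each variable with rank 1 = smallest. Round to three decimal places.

Ranks of variable 1: 5, 1, 4, 2, 3
Ranks of variable 2: 1, 5, 3, 4, 2
d = r₁ − r₂: 4, -4, 1, -2, 1
d²: 16, 16, 1, 4, 1; Σd² = 38
ρ = 1 − 6·38/(5·24) = 1 − 228/120 = -0.900

-0.900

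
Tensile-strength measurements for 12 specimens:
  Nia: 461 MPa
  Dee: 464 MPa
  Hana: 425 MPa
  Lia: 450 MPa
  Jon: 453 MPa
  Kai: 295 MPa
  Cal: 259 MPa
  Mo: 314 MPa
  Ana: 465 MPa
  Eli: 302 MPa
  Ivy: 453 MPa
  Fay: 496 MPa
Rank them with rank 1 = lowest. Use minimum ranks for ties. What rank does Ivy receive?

7

Sorted (ascending): 259, 295, 302, 314, 425, 450, 453, 453, 461, 464, 465, 496
The 2 values of 453 occupy positions 7–8 → each gets rank 7.
Ivy has value 453 MPa → rank 7.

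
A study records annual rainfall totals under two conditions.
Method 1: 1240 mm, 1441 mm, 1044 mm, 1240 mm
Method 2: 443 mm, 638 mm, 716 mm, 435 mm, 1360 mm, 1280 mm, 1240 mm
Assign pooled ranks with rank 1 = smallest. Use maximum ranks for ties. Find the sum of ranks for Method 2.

Sorted (ascending): 435, 443, 638, 716, 1044, 1240, 1240, 1240, 1280, 1360, 1441
The 3 values of 1240 occupy positions 6–8 → each gets rank 8.
Method 2 values → pooled ranks: 443→2, 638→3, 716→4, 435→1, 1360→10, 1280→9, 1240→8
Rank sum = 2 + 3 + 4 + 1 + 10 + 9 + 8 = 37

37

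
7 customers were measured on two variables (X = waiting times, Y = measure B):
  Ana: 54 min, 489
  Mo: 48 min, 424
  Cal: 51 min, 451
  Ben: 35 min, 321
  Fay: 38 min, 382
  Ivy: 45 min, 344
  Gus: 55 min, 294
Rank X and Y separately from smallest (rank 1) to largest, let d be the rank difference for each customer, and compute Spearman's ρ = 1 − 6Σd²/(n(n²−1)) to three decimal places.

0.214

Ranks of variable 1: 6, 4, 5, 1, 2, 3, 7
Ranks of variable 2: 7, 5, 6, 2, 4, 3, 1
d = r₁ − r₂: -1, -1, -1, -1, -2, 0, 6
d²: 1, 1, 1, 1, 4, 0, 36; Σd² = 44
ρ = 1 − 6·44/(7·48) = 1 − 264/336 = 0.214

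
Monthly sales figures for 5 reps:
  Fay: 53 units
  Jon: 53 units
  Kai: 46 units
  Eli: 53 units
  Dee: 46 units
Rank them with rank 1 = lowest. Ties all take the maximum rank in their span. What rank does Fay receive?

Sorted (ascending): 46, 46, 53, 53, 53
The 2 values of 46 occupy positions 1–2 → each gets rank 2.
The 3 values of 53 occupy positions 3–5 → each gets rank 5.
Fay has value 53 units → rank 5.

5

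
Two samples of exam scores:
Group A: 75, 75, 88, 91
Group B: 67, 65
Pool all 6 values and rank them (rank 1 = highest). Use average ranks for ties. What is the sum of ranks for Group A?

Sorted (descending): 91, 88, 75, 75, 67, 65
The 2 values of 75 occupy positions 3–4 → average rank (3+4)/2 = 3.5.
Group A values → pooled ranks: 75→3.5, 75→3.5, 88→2, 91→1
Rank sum = 3.5 + 3.5 + 2 + 1 = 10

10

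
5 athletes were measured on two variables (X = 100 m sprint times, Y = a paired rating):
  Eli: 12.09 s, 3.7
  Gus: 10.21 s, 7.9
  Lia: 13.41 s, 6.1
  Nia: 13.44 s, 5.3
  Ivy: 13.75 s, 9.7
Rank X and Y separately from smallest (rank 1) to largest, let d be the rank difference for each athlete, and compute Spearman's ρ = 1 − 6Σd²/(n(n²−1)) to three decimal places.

Ranks of variable 1: 2, 1, 3, 4, 5
Ranks of variable 2: 1, 4, 3, 2, 5
d = r₁ − r₂: 1, -3, 0, 2, 0
d²: 1, 9, 0, 4, 0; Σd² = 14
ρ = 1 − 6·14/(5·24) = 1 − 84/120 = 0.300

0.300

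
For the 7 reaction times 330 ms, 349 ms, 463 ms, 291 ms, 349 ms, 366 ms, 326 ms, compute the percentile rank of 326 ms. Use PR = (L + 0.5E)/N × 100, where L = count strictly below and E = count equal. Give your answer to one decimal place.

21.4

N = 7.
Strictly below 326: 1. Equal to 326: 1.
PR = (1 + 0.5·1)/7 × 100 = 21.4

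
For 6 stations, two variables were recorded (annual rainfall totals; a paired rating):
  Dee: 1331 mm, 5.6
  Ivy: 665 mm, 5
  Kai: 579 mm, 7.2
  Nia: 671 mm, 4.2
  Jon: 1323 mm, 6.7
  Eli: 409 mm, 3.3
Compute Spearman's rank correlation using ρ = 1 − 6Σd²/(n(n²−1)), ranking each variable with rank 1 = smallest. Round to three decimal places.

0.314

Ranks of variable 1: 6, 3, 2, 4, 5, 1
Ranks of variable 2: 4, 3, 6, 2, 5, 1
d = r₁ − r₂: 2, 0, -4, 2, 0, 0
d²: 4, 0, 16, 4, 0, 0; Σd² = 24
ρ = 1 − 6·24/(6·35) = 1 − 144/210 = 0.314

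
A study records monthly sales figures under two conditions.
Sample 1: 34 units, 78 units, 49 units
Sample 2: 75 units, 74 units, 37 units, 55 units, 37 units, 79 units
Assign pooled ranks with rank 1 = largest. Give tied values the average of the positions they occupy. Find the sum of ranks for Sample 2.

28

Sorted (descending): 79, 78, 75, 74, 55, 49, 37, 37, 34
The 2 values of 37 occupy positions 7–8 → average rank (7+8)/2 = 7.5.
Sample 2 values → pooled ranks: 75→3, 74→4, 37→7.5, 55→5, 37→7.5, 79→1
Rank sum = 3 + 4 + 7.5 + 5 + 7.5 + 1 = 28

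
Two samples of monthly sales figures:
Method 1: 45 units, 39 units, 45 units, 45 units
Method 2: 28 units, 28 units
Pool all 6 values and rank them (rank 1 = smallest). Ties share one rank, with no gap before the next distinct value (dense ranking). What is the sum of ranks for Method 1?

Sorted (ascending): 28, 28, 39, 45, 45, 45
The 2 values of 28 share dense rank 1.
The 3 values of 45 share dense rank 3.
Remaining distinct values take the next consecutive integers.
Method 1 values → pooled ranks: 45→3, 39→2, 45→3, 45→3
Rank sum = 3 + 2 + 3 + 3 = 11

11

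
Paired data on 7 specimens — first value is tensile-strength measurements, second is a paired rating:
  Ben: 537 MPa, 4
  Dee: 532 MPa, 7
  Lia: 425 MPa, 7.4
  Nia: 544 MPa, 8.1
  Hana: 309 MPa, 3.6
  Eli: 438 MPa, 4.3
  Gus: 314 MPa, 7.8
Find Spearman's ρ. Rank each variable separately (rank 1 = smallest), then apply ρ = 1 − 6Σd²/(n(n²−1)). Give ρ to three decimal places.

Ranks of variable 1: 6, 5, 3, 7, 1, 4, 2
Ranks of variable 2: 2, 4, 5, 7, 1, 3, 6
d = r₁ − r₂: 4, 1, -2, 0, 0, 1, -4
d²: 16, 1, 4, 0, 0, 1, 16; Σd² = 38
ρ = 1 − 6·38/(7·48) = 1 − 228/336 = 0.321

0.321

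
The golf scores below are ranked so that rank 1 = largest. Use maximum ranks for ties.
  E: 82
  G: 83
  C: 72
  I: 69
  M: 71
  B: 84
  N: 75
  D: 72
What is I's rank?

8

Sorted (descending): 84, 83, 82, 75, 72, 72, 71, 69
The 2 values of 72 occupy positions 5–6 → each gets rank 6.
I has value 69 → rank 8.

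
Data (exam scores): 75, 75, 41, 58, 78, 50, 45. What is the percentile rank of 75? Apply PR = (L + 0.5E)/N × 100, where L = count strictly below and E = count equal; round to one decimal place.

71.4

N = 7.
Strictly below 75: 4. Equal to 75: 2.
PR = (4 + 0.5·2)/7 × 100 = 71.4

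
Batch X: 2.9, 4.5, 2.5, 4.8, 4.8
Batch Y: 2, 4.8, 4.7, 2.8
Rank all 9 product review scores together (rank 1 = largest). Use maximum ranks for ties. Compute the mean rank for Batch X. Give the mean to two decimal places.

Sorted (descending): 4.8, 4.8, 4.8, 4.7, 4.5, 2.9, 2.8, 2.5, 2
The 3 values of 4.8 occupy positions 1–3 → each gets rank 3.
Batch X values → pooled ranks: 2.9→6, 4.5→5, 2.5→8, 4.8→3, 4.8→3
Mean rank = (6 + 5 + 8 + 3 + 3) / 5 = 5.00

5.00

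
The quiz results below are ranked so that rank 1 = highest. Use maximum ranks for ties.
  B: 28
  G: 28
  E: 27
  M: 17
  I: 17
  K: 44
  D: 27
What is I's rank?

Sorted (descending): 44, 28, 28, 27, 27, 17, 17
The 2 values of 28 occupy positions 2–3 → each gets rank 3.
The 2 values of 27 occupy positions 4–5 → each gets rank 5.
The 2 values of 17 occupy positions 6–7 → each gets rank 7.
I has value 17 → rank 7.

7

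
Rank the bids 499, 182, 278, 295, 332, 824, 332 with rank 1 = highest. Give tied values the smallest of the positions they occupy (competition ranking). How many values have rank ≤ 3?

Sorted (descending): 824, 499, 332, 332, 295, 278, 182
The 2 values of 332 occupy positions 3–4 → each gets rank 3.
Ranks ≤ 3: {1, 2, 3, 3} → 4 values.

4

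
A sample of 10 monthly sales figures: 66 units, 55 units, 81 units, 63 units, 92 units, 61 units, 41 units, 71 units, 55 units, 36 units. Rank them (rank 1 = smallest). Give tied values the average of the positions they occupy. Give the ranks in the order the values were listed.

7, 3.5, 9, 6, 10, 5, 2, 8, 3.5, 1

Sorted (ascending): 36, 41, 55, 55, 61, 63, 66, 71, 81, 92
The 2 values of 55 occupy positions 3–4 → average rank (3+4)/2 = 3.5.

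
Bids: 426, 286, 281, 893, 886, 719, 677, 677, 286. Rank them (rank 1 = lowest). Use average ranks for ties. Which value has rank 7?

719

Sorted (ascending): 281, 286, 286, 426, 677, 677, 719, 886, 893
The 2 values of 286 occupy positions 2–3 → average rank (2+3)/2 = 2.5.
The 2 values of 677 occupy positions 5–6 → average rank (5+6)/2 = 5.5.
Rank 7 → value 719.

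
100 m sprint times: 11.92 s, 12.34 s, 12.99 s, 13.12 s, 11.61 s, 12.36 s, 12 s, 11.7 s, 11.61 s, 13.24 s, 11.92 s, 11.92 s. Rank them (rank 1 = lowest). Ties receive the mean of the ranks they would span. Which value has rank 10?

12.99

Sorted (ascending): 11.61, 11.61, 11.7, 11.92, 11.92, 11.92, 12, 12.34, 12.36, 12.99, 13.12, 13.24
The 2 values of 11.61 occupy positions 1–2 → average rank (1+2)/2 = 1.5.
The 3 values of 11.92 occupy positions 4–6 → average rank 5.
Rank 10 → value 12.99.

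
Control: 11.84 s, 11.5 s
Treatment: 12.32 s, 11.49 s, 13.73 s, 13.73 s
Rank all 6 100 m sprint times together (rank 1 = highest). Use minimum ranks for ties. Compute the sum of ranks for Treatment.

11

Sorted (descending): 13.73, 13.73, 12.32, 11.84, 11.5, 11.49
The 2 values of 13.73 occupy positions 1–2 → each gets rank 1.
Treatment values → pooled ranks: 12.32→3, 11.49→6, 13.73→1, 13.73→1
Rank sum = 3 + 6 + 1 + 1 = 11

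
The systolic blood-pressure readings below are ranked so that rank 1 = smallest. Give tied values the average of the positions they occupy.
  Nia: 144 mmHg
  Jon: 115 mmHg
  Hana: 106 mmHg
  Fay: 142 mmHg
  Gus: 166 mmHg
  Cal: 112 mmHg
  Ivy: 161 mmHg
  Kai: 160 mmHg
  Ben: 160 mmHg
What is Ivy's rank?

Sorted (ascending): 106, 112, 115, 142, 144, 160, 160, 161, 166
The 2 values of 160 occupy positions 6–7 → average rank (6+7)/2 = 6.5.
Ivy has value 161 mmHg → rank 8.

8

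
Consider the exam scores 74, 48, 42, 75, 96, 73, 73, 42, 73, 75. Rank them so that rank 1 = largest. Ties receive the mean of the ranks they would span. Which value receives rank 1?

96

Sorted (descending): 96, 75, 75, 74, 73, 73, 73, 48, 42, 42
The 2 values of 75 occupy positions 2–3 → average rank (2+3)/2 = 2.5.
The 3 values of 73 occupy positions 5–7 → average rank 6.
The 2 values of 42 occupy positions 9–10 → average rank (9+10)/2 = 9.5.
Rank 1 → value 96.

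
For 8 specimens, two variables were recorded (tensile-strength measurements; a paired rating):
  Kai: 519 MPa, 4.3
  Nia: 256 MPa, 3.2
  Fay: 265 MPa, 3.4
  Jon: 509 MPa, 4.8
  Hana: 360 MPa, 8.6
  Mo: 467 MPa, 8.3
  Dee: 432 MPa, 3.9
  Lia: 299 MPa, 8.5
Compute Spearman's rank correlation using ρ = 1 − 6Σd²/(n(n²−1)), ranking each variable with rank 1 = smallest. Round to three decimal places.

0.333

Ranks of variable 1: 8, 1, 2, 7, 4, 6, 5, 3
Ranks of variable 2: 4, 1, 2, 5, 8, 6, 3, 7
d = r₁ − r₂: 4, 0, 0, 2, -4, 0, 2, -4
d²: 16, 0, 0, 4, 16, 0, 4, 16; Σd² = 56
ρ = 1 − 6·56/(8·63) = 1 − 336/504 = 0.333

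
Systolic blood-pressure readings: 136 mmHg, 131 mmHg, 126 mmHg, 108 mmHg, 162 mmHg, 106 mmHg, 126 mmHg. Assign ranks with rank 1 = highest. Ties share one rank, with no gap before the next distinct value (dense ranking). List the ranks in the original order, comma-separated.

Sorted (descending): 162, 136, 131, 126, 126, 108, 106
The 2 values of 126 share dense rank 4.
Remaining distinct values take the next consecutive integers.

2, 3, 4, 5, 1, 6, 4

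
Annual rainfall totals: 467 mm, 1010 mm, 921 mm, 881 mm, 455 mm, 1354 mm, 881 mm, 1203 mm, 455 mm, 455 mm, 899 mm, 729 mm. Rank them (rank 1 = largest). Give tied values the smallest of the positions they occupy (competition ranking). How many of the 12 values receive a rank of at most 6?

Sorted (descending): 1354, 1203, 1010, 921, 899, 881, 881, 729, 467, 455, 455, 455
The 2 values of 881 occupy positions 6–7 → each gets rank 6.
The 3 values of 455 occupy positions 10–12 → each gets rank 10.
Ranks ≤ 6: {1, 2, 3, 4, 5, 6, 6} → 7 values.

7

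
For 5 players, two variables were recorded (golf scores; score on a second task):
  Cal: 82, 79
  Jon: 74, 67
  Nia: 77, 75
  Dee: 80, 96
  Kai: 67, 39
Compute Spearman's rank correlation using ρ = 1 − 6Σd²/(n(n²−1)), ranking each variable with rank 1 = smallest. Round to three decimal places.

0.900

Ranks of variable 1: 5, 2, 3, 4, 1
Ranks of variable 2: 4, 2, 3, 5, 1
d = r₁ − r₂: 1, 0, 0, -1, 0
d²: 1, 0, 0, 1, 0; Σd² = 2
ρ = 1 − 6·2/(5·24) = 1 − 12/120 = 0.900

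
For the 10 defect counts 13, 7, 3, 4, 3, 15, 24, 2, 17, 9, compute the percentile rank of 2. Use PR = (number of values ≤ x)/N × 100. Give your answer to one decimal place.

N = 10.
Strictly below 2: 0. Equal to 2: 1.
PR = 1/10 × 100 = 10.0

10.0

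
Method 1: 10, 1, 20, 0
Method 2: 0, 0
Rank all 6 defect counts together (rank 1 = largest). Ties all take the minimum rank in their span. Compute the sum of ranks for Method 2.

8

Sorted (descending): 20, 10, 1, 0, 0, 0
The 3 values of 0 occupy positions 4–6 → each gets rank 4.
Method 2 values → pooled ranks: 0→4, 0→4
Rank sum = 4 + 4 = 8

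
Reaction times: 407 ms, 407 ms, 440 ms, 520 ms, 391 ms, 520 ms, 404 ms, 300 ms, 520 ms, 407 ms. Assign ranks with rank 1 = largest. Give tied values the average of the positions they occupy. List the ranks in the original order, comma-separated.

Sorted (descending): 520, 520, 520, 440, 407, 407, 407, 404, 391, 300
The 3 values of 520 occupy positions 1–3 → average rank 2.
The 3 values of 407 occupy positions 5–7 → average rank 6.

6, 6, 4, 2, 9, 2, 8, 10, 2, 6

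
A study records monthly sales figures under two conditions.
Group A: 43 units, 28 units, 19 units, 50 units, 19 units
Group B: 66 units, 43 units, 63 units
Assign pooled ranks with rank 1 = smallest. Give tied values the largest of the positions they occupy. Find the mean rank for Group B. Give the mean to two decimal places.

6.67

Sorted (ascending): 19, 19, 28, 43, 43, 50, 63, 66
The 2 values of 19 occupy positions 1–2 → each gets rank 2.
The 2 values of 43 occupy positions 4–5 → each gets rank 5.
Group B values → pooled ranks: 66→8, 43→5, 63→7
Mean rank = (8 + 5 + 7) / 3 = 6.67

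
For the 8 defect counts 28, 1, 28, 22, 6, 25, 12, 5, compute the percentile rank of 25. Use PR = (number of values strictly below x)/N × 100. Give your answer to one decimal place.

62.5

N = 8.
Strictly below 25: 5. Equal to 25: 1.
PR = 5/8 × 100 = 62.5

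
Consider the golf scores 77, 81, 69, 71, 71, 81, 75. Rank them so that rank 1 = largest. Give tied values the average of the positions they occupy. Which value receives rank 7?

Sorted (descending): 81, 81, 77, 75, 71, 71, 69
The 2 values of 81 occupy positions 1–2 → average rank (1+2)/2 = 1.5.
The 2 values of 71 occupy positions 5–6 → average rank (5+6)/2 = 5.5.
Rank 7 → value 69.

69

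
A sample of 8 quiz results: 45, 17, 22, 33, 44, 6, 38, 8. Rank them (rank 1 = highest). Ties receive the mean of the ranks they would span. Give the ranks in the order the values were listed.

Sorted (descending): 45, 44, 38, 33, 22, 17, 8, 6
No ties — each value takes its position as its rank.

1, 6, 5, 4, 2, 8, 3, 7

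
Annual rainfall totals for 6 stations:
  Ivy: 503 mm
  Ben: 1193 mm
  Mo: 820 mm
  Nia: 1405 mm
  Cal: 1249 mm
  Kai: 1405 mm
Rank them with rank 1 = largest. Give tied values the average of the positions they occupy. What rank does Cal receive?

3

Sorted (descending): 1405, 1405, 1249, 1193, 820, 503
The 2 values of 1405 occupy positions 1–2 → average rank (1+2)/2 = 1.5.
Cal has value 1249 mm → rank 3.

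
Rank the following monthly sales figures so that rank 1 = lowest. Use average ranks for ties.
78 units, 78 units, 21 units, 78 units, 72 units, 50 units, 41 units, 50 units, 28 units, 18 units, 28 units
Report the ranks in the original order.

Sorted (ascending): 18, 21, 28, 28, 41, 50, 50, 72, 78, 78, 78
The 2 values of 28 occupy positions 3–4 → average rank (3+4)/2 = 3.5.
The 2 values of 50 occupy positions 6–7 → average rank (6+7)/2 = 6.5.
The 3 values of 78 occupy positions 9–11 → average rank 10.

10, 10, 2, 10, 8, 6.5, 5, 6.5, 3.5, 1, 3.5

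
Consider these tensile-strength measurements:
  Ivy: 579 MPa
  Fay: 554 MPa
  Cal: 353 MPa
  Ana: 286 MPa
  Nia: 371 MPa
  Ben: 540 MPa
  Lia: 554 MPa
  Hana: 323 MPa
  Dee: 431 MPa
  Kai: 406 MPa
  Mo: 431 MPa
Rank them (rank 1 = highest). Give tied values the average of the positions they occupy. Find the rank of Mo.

5.5

Sorted (descending): 579, 554, 554, 540, 431, 431, 406, 371, 353, 323, 286
The 2 values of 554 occupy positions 2–3 → average rank (2+3)/2 = 2.5.
The 2 values of 431 occupy positions 5–6 → average rank (5+6)/2 = 5.5.
Mo has value 431 MPa → rank 5.5.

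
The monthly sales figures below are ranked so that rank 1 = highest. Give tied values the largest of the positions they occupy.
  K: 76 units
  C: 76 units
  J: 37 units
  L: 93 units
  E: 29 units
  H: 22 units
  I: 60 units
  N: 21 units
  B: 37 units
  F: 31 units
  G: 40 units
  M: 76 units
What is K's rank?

4

Sorted (descending): 93, 76, 76, 76, 60, 40, 37, 37, 31, 29, 22, 21
The 3 values of 76 occupy positions 2–4 → each gets rank 4.
The 2 values of 37 occupy positions 7–8 → each gets rank 8.
K has value 76 units → rank 4.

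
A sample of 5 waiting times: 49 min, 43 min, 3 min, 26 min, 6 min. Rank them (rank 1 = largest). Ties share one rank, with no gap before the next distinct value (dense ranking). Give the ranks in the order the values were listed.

1, 2, 5, 3, 4

Sorted (descending): 49, 43, 26, 6, 3
No ties — each value takes its position as its rank.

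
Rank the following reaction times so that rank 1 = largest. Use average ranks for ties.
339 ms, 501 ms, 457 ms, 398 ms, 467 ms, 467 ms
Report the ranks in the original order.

6, 1, 4, 5, 2.5, 2.5

Sorted (descending): 501, 467, 467, 457, 398, 339
The 2 values of 467 occupy positions 2–3 → average rank (2+3)/2 = 2.5.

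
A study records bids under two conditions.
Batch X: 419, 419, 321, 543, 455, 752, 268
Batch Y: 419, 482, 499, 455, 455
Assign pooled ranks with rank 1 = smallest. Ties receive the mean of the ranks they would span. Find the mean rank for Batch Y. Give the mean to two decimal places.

7.40

Sorted (ascending): 268, 321, 419, 419, 419, 455, 455, 455, 482, 499, 543, 752
The 3 values of 419 occupy positions 3–5 → average rank 4.
The 3 values of 455 occupy positions 6–8 → average rank 7.
Batch Y values → pooled ranks: 419→4, 482→9, 499→10, 455→7, 455→7
Mean rank = (4 + 9 + 10 + 7 + 7) / 5 = 7.40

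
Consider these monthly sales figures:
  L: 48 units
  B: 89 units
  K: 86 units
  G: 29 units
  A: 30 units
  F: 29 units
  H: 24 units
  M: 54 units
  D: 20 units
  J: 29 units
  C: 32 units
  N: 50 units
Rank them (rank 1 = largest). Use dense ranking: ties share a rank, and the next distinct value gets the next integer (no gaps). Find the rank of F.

Sorted (descending): 89, 86, 54, 50, 48, 32, 30, 29, 29, 29, 24, 20
The 3 values of 29 share dense rank 8.
Remaining distinct values take the next consecutive integers.
F has value 29 units → rank 8.

8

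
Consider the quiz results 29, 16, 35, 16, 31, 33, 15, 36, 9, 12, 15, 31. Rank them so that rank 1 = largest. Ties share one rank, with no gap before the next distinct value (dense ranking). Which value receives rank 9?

9

Sorted (descending): 36, 35, 33, 31, 31, 29, 16, 16, 15, 15, 12, 9
The 2 values of 31 share dense rank 4.
The 2 values of 16 share dense rank 6.
The 2 values of 15 share dense rank 7.
Remaining distinct values take the next consecutive integers.
Rank 9 → value 9.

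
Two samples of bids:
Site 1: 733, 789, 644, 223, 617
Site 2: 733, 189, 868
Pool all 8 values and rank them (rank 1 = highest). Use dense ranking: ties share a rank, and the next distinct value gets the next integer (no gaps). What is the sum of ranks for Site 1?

20

Sorted (descending): 868, 789, 733, 733, 644, 617, 223, 189
The 2 values of 733 share dense rank 3.
Remaining distinct values take the next consecutive integers.
Site 1 values → pooled ranks: 733→3, 789→2, 644→4, 223→6, 617→5
Rank sum = 3 + 2 + 4 + 6 + 5 = 20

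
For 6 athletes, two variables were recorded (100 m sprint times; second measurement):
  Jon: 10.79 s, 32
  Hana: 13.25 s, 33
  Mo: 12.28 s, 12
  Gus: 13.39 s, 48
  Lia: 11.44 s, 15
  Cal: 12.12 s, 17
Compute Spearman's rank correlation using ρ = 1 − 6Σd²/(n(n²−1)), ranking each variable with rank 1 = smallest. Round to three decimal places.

0.486

Ranks of variable 1: 1, 5, 4, 6, 2, 3
Ranks of variable 2: 4, 5, 1, 6, 2, 3
d = r₁ − r₂: -3, 0, 3, 0, 0, 0
d²: 9, 0, 9, 0, 0, 0; Σd² = 18
ρ = 1 − 6·18/(6·35) = 1 − 108/210 = 0.486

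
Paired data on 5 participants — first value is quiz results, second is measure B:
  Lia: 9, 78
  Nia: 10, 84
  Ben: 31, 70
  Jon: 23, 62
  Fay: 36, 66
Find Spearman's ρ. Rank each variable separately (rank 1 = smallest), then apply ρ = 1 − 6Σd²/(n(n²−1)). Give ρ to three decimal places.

Ranks of variable 1: 1, 2, 4, 3, 5
Ranks of variable 2: 4, 5, 3, 1, 2
d = r₁ − r₂: -3, -3, 1, 2, 3
d²: 9, 9, 1, 4, 9; Σd² = 32
ρ = 1 − 6·32/(5·24) = 1 − 192/120 = -0.600

-0.600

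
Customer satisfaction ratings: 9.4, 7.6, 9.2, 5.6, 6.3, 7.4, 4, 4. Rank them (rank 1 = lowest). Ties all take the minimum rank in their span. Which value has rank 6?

Sorted (ascending): 4, 4, 5.6, 6.3, 7.4, 7.6, 9.2, 9.4
The 2 values of 4 occupy positions 1–2 → each gets rank 1.
Rank 6 → value 7.6.

7.6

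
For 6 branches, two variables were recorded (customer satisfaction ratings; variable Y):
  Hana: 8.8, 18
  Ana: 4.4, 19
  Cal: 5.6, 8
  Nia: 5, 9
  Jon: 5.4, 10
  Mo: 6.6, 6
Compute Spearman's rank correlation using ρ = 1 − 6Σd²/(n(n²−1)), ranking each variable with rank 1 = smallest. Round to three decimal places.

Ranks of variable 1: 6, 1, 4, 2, 3, 5
Ranks of variable 2: 5, 6, 2, 3, 4, 1
d = r₁ − r₂: 1, -5, 2, -1, -1, 4
d²: 1, 25, 4, 1, 1, 16; Σd² = 48
ρ = 1 − 6·48/(6·35) = 1 − 288/210 = -0.371

-0.371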